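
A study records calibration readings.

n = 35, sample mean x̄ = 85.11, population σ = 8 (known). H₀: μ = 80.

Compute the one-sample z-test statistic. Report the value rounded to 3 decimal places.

SE = σ/√n = 8/√35 = 1.3522
z = (x̄−μ₀)/SE = (85.11−80)/1.3522 = 3.7789

test statistic = 3.779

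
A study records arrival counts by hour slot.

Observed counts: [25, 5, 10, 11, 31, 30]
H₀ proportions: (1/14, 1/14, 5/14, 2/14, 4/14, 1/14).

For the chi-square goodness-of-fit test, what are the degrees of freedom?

degrees of freedom = 5

df = k − 1 = 6 − 1 = 5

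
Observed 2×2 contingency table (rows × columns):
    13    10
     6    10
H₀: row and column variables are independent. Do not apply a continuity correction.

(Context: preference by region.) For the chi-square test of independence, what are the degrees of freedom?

df = (r−1)(c−1) = (2−1)·(2−1) = 1

degrees of freedom = 1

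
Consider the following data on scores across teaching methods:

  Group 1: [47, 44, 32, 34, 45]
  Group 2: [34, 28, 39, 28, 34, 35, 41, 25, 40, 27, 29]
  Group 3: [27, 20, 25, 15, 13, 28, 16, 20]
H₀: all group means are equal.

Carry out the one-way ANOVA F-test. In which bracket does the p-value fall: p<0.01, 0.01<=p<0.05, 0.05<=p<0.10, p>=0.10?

Group means [40.40, 32.73, 20.50], grand mean 30.250
SSB = Σnᵢ(x̄ᵢ−x̄)² = 1343.118; SSW = ΣΣ(x−x̄ᵢ)² = 735.382
MSB = 1343.118/2 = 671.5591; MSW = 735.382/21 = 35.0182
F = MSB/MSW = 19.1774
df = (2, 21)
p-value (upper-tail) = 0.00002
→ bracket: p<0.01

p-value bracket: p<0.01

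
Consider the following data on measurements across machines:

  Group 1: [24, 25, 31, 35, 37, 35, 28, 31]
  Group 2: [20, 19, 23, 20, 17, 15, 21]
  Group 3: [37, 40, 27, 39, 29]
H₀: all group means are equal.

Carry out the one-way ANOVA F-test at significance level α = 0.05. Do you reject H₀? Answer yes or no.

Group means [30.75, 19.29, 34.40], grand mean 27.650
SSB = Σnᵢ(x̄ᵢ−x̄)² = 794.421; SSW = ΣΣ(x−x̄ᵢ)² = 346.129
MSB = 794.421/2 = 397.2107; MSW = 346.129/17 = 20.3605
F = MSB/MSW = 19.5089
df = (2, 17)
p-value (upper-tail) = 0.00004
At α=0.05: p < α → reject H₀

reject H₀: yes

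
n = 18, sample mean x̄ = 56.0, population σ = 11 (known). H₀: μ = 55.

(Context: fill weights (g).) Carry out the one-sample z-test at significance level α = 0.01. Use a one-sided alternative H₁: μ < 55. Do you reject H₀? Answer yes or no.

SE = σ/√n = 11/√18 = 2.5927
z = (x̄−μ₀)/SE = (56.0−55)/2.5927 = 0.3857
p-value (one-sided, H₁ less) = 0.65014
At α=0.01: p ≥ α → fail to reject H₀

reject H₀: no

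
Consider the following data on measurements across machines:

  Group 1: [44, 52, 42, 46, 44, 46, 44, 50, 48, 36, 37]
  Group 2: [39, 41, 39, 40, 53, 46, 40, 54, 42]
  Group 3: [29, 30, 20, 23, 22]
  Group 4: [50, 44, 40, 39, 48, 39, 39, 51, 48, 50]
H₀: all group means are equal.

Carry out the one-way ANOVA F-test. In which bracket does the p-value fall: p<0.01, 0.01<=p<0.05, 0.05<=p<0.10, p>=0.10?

Group means [44.45, 43.78, 24.80, 44.80], grand mean 41.571
SSB = Σnᵢ(x̄ᵢ−x̄)² = 1645.889; SSW = ΣΣ(x−x̄ᵢ)² = 834.683
MSB = 1645.889/3 = 548.6295; MSW = 834.683/31 = 26.9253
F = MSB/MSW = 20.3760
df = (3, 31)
p-value (upper-tail) = 0.00000
→ bracket: p<0.01

p-value bracket: p<0.01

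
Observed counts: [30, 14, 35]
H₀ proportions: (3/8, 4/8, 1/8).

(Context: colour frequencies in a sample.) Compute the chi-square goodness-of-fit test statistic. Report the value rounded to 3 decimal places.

n = 79; E_i = n·p_i = [29.62, 39.50, 9.88]
χ² = (30−29.62)²/29.62 + (14−39.50)²/39.50 + (35−9.88)²/9.88 = 80.3924
df = 2

test statistic = 80.392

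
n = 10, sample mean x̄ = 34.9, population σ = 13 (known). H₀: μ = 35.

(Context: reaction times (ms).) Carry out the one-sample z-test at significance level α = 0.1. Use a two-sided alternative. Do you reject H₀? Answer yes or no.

reject H₀: no

SE = σ/√n = 13/√10 = 4.1110
z = (x̄−μ₀)/SE = (34.9−35)/4.1110 = -0.0243
p-value (two-sided) = 0.98059
At α=0.1: p ≥ α → fail to reject H₀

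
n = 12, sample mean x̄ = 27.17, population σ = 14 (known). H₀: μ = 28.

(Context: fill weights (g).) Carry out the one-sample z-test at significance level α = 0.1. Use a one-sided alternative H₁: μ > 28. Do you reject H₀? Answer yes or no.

SE = σ/√n = 14/√12 = 4.0415
z = (x̄−μ₀)/SE = (27.17−28)/4.0415 = -0.2054
p-value (one-sided, H₁ greater) = 0.58136
At α=0.1: p ≥ α → fail to reject H₀

reject H₀: no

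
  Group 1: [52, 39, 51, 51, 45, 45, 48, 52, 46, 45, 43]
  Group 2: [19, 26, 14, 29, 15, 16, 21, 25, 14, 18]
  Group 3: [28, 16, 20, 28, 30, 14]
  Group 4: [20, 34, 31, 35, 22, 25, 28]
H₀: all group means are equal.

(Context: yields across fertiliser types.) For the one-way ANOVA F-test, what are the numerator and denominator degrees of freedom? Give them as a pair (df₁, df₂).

k = 4 groups, N = 34 total
df = (k−1, N−k) = (4−1, 34−4) = (3, 30)

degrees of freedom = [3, 30]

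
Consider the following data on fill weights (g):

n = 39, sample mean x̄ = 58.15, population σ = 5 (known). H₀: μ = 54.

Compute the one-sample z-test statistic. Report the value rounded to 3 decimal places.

SE = σ/√n = 5/√39 = 0.8006
z = (x̄−μ₀)/SE = (58.15−54)/0.8006 = 5.1833

test statistic = 5.183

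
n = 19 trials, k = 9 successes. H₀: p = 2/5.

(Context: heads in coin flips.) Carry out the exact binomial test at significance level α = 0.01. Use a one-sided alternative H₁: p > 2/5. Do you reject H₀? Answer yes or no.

Exact binomial: n=19, k=9, p₀=2/5=0.4000
P(X≥9) from Σ C(n,i)·p₀^i·(1−p₀)^(n−i)
p-value (one-sided, H₁ greater) = 0.33252
At α=0.01: p ≥ α → fail to reject H₀

reject H₀: no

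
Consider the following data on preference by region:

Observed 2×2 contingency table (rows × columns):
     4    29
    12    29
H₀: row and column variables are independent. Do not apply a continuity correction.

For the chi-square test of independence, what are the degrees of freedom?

df = (r−1)(c−1) = (2−1)·(2−1) = 1

degrees of freedom = 1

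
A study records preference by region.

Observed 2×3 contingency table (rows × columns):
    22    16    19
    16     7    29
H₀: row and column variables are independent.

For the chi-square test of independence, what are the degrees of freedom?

df = (r−1)(c−1) = (2−1)·(3−1) = 2

degrees of freedom = 2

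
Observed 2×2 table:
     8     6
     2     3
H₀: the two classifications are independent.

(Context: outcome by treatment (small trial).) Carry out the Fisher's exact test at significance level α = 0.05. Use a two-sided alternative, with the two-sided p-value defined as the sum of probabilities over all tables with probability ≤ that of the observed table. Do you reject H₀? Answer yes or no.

Margins: r₁=14, r₂=5, c₁=10, c₂=9, n=19
p_obs = C(14,8)·C(5,2)/C(19,10); sum pmf over tables with pmf ≤ p_obs
p-value (two-sided) = 0.62848
At α=0.05: p ≥ α → fail to reject H₀

reject H₀: no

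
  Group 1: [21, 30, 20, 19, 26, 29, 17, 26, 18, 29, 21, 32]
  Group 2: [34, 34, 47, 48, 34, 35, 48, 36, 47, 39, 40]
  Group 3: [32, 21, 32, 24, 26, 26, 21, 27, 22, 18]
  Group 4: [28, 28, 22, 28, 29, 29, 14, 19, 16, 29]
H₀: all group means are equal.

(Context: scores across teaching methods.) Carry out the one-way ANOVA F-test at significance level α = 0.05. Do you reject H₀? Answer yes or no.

Group means [24.00, 40.18, 24.90, 24.20], grand mean 28.395
SSB = Σnᵢ(x̄ᵢ−x̄)² = 2058.143; SSW = ΣΣ(x−x̄ᵢ)² = 1188.136
MSB = 2058.143/3 = 686.0476; MSW = 1188.136/39 = 30.4650
F = MSB/MSW = 22.5192
df = (3, 39)
p-value (upper-tail) = 0.00000
At α=0.05: p < α → reject H₀

reject H₀: yes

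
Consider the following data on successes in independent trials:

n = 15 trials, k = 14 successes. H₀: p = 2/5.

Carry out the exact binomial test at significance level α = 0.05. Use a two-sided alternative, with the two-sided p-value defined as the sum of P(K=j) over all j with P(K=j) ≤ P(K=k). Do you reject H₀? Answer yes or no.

reject H₀: yes

Exact binomial: n=15, k=14, p₀=2/5=0.4000
P(X=j) = C(n,j)·p₀^j·(1−p₀)^(n−j); p = Σ P(X=j) over j with P(X=j) ≤ P(X=14)
p-value (two-sided) = 0.00003
At α=0.05: p < α → reject H₀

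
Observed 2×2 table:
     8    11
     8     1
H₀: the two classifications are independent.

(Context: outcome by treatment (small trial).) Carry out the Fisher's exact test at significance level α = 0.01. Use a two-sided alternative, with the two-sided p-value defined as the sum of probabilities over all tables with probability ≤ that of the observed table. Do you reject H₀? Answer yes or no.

reject H₀: no

Margins: r₁=19, r₂=9, c₁=16, c₂=12, n=28
p_obs = C(19,8)·C(9,8)/C(28,16); sum pmf over tables with pmf ≤ p_obs
p-value (two-sided) = 0.03896
At α=0.01: p ≥ α → fail to reject H₀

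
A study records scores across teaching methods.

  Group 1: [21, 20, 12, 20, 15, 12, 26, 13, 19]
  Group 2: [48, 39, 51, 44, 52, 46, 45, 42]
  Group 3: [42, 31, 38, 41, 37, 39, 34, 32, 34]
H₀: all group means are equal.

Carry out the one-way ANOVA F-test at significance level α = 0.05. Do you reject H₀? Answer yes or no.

reject H₀: yes

Group means [17.56, 45.88, 36.44], grand mean 32.808
SSB = Σnᵢ(x̄ᵢ−x̄)² = 3578.719; SSW = ΣΣ(x−x̄ᵢ)² = 443.319
MSB = 3578.719/2 = 1789.3595; MSW = 443.319/23 = 19.2748
F = MSB/MSW = 92.8343
df = (2, 23)
p-value (upper-tail) = 0.00000
At α=0.05: p < α → reject H₀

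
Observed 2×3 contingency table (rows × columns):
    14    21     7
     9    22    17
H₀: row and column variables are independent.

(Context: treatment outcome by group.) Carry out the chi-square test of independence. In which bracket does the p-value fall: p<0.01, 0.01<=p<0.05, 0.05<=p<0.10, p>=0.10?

p-value bracket: 0.05<=p<0.10

Row totals [42, 48], col totals [23, 43, 24], n=90
χ² = (14−10.73)²/10.73 + (21−20.07)²/20.07 + (7−11.20)²/11.20 + (9−12.27)²/12.27 + (22−22.93)²/22.93 + (17−12.80)²/12.80 = 4.8987
df = 2
p-value (upper-tail) = 0.08635
→ bracket: 0.05<=p<0.10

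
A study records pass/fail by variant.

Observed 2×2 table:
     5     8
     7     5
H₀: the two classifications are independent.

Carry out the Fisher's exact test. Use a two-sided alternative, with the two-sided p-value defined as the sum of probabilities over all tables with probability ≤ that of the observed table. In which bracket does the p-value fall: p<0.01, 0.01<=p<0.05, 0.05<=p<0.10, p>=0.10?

p-value bracket: p>=0.10

Margins: r₁=13, r₂=12, c₁=12, c₂=13, n=25
p_obs = C(13,5)·C(12,7)/C(25,12); sum pmf over tables with pmf ≤ p_obs
p-value (two-sided) = 0.43375
→ bracket: p>=0.10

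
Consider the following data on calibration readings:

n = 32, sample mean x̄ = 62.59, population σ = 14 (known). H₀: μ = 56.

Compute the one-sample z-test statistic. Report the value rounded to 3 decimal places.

test statistic = 2.663

SE = σ/√n = 14/√32 = 2.4749
z = (x̄−μ₀)/SE = (62.59−56)/2.4749 = 2.6628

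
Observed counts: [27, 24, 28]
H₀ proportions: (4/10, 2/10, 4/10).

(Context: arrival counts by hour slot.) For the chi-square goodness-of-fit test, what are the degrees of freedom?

df = k − 1 = 3 − 1 = 2

degrees of freedom = 2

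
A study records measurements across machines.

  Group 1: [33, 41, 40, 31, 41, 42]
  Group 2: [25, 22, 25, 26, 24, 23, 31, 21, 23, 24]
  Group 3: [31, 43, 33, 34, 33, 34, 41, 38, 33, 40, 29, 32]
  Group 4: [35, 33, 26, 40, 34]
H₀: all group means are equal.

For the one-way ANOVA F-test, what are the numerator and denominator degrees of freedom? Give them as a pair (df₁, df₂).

k = 4 groups, N = 33 total
df = (k−1, N−k) = (4−1, 33−4) = (3, 29)

degrees of freedom = [3, 29]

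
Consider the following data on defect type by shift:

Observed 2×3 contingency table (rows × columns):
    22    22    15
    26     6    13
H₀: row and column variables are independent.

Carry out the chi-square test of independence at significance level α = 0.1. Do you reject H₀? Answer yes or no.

Row totals [59, 45], col totals [48, 28, 28], n=104
χ² = (22−27.23)²/27.23 + (22−15.88)²/15.88 + (15−15.88)²/15.88 + (26−20.77)²/20.77 + (6−12.12)²/12.12 + (13−12.12)²/12.12 = 7.8772
df = 2
p-value (upper-tail) = 0.01948
At α=0.1: p < α → reject H₀

reject H₀: yes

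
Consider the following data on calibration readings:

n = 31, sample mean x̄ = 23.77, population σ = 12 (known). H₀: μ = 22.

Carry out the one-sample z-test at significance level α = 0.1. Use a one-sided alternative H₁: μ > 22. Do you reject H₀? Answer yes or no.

reject H₀: no

SE = σ/√n = 12/√31 = 2.1553
z = (x̄−μ₀)/SE = (23.77−22)/2.1553 = 0.8212
p-value (one-sided, H₁ greater) = 0.20575
At α=0.1: p ≥ α → fail to reject H₀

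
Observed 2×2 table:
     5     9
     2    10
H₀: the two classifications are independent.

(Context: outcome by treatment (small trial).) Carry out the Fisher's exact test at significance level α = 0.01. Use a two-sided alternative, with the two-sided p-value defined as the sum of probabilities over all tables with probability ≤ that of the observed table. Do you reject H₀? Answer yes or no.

reject H₀: no

Margins: r₁=14, r₂=12, c₁=7, c₂=19, n=26
p_obs = C(14,5)·C(12,2)/C(26,7); sum pmf over tables with pmf ≤ p_obs
p-value (two-sided) = 0.39130
At α=0.01: p ≥ α → fail to reject H₀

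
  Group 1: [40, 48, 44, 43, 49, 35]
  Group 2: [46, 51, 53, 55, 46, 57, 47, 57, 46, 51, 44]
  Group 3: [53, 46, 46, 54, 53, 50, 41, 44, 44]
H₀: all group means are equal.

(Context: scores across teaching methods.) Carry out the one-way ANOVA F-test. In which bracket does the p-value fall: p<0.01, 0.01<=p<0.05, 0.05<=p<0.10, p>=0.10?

Group means [43.17, 50.27, 47.89], grand mean 47.808
SSB = Σnᵢ(x̄ᵢ−x̄)² = 196.134; SSW = ΣΣ(x−x̄ᵢ)² = 539.904
MSB = 196.134/2 = 98.0672; MSW = 539.904/23 = 23.4741
F = MSB/MSW = 4.1777
df = (2, 23)
p-value (upper-tail) = 0.02833
→ bracket: 0.01<=p<0.05

p-value bracket: 0.01<=p<0.05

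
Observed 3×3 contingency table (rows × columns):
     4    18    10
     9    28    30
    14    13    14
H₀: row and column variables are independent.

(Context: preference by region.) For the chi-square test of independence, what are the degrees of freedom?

df = (r−1)(c−1) = (3−1)·(3−1) = 4

degrees of freedom = 4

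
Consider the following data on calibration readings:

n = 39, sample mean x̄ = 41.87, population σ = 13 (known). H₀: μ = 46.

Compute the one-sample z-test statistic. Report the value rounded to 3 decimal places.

test statistic = -1.984

SE = σ/√n = 13/√39 = 2.0817
z = (x̄−μ₀)/SE = (41.87−46)/2.0817 = -1.9840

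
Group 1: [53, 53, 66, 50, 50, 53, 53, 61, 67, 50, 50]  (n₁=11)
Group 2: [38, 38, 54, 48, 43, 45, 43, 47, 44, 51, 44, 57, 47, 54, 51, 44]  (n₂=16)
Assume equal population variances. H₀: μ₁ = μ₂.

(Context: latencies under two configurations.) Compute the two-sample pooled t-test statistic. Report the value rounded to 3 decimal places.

x̄₁=55.091, s₁=6.457, n₁=11
x̄₂=46.750, s₂=5.508, n₂=16
s_p² = [10·6.457² + 15·5.508²]/25 = 34.8764
SE = √(s_p²·(1/11+1/16)) = 2.3131
t = (55.091−46.750)/2.3131 = 3.6060
df = 25

test statistic = 3.606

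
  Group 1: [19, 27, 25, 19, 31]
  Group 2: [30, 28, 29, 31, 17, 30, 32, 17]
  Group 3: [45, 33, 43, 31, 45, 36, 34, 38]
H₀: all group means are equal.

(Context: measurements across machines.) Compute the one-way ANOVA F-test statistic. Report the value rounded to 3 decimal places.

test statistic = 11.855

Group means [24.20, 26.75, 38.12], grand mean 30.476
SSB = Σnᵢ(x̄ᵢ−x̄)² = 776.063; SSW = ΣΣ(x−x̄ᵢ)² = 589.175
MSB = 776.063/2 = 388.0315; MSW = 589.175/18 = 32.7319
F = MSB/MSW = 11.8548
df = (2, 18)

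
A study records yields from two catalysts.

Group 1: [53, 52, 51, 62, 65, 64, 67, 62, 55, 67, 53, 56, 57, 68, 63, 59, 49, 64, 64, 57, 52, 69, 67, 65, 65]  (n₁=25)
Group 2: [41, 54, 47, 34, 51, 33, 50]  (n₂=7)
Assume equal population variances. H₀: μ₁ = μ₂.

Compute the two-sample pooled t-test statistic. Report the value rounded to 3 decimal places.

test statistic = 5.578

x̄₁=60.240, s₁=6.187, n₁=25
x̄₂=44.286, s₂=8.401, n₂=7
s_p² = [24·6.187² + 6·8.401²]/30 = 44.7330
SE = √(s_p²·(1/25+1/7)) = 2.8600
t = (60.240−44.286)/2.8600 = 5.5784
df = 30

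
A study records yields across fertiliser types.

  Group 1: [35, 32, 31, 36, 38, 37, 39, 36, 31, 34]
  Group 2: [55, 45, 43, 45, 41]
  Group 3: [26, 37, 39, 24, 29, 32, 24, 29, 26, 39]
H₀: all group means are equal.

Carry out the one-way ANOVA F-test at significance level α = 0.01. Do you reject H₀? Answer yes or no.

Group means [34.90, 45.80, 30.50], grand mean 35.320
SSB = Σnᵢ(x̄ᵢ−x̄)² = 783.240; SSW = ΣΣ(x−x̄ᵢ)² = 508.200
MSB = 783.240/2 = 391.6200; MSW = 508.200/22 = 23.1000
F = MSB/MSW = 16.9532
df = (2, 22)
p-value (upper-tail) = 0.00004
At α=0.01: p < α → reject H₀

reject H₀: yes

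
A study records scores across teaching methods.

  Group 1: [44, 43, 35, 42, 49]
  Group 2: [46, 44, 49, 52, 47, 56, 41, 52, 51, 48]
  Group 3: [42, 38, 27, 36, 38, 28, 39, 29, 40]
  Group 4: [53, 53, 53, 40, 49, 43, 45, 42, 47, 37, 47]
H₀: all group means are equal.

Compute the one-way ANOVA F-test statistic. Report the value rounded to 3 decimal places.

test statistic = 11.998

Group means [42.60, 48.60, 35.22, 46.27], grand mean 43.571
SSB = Σnᵢ(x̄ᵢ−x̄)² = 965.234; SSW = ΣΣ(x−x̄ᵢ)² = 831.337
MSB = 965.234/3 = 321.7447; MSW = 831.337/31 = 26.8173
F = MSB/MSW = 11.9976
df = (3, 31)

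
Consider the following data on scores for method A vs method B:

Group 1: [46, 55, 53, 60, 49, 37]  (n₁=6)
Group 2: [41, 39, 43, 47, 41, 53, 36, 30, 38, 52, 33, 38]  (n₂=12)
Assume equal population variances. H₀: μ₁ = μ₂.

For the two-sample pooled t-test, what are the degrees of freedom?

df = n₁ + n₂ − 2 = 6 + 12 − 2 = 16

degrees of freedom = 16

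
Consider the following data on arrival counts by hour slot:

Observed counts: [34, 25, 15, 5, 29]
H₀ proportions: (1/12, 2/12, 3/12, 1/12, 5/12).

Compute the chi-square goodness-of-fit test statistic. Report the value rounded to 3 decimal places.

n = 108; E_i = n·p_i = [9.00, 18.00, 27.00, 9.00, 45.00]
χ² = (34−9.00)²/9.00 + (25−18.00)²/18.00 + (15−27.00)²/27.00 + (5−9.00)²/9.00 + (29−45.00)²/45.00 = 84.9667
df = 4

test statistic = 84.967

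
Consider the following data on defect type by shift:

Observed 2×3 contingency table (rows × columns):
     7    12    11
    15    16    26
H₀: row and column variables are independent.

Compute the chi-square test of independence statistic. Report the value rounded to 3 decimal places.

Row totals [30, 57], col totals [22, 28, 37], n=87
χ² = (7−7.59)²/7.59 + (12−9.66)²/9.66 + (11−12.76)²/12.76 + (15−14.41)²/14.41 + (16−18.34)²/18.34 + (26−24.24)²/24.24 = 1.3083
df = 2

test statistic = 1.308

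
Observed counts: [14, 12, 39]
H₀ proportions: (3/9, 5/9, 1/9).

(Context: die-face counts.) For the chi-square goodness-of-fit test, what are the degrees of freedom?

degrees of freedom = 2

df = k − 1 = 3 − 1 = 2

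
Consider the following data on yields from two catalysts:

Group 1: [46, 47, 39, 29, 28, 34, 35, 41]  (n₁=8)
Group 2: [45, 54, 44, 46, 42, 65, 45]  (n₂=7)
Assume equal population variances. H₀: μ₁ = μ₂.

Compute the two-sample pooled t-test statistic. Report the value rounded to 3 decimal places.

test statistic = -2.878

x̄₁=37.375, s₁=7.150, n₁=8
x̄₂=48.714, s₂=8.118, n₂=7
s_p² = [7·7.150² + 6·8.118²]/13 = 57.9464
SE = √(s_p²·(1/8+1/7)) = 3.9397
t = (37.375−48.714)/3.9397 = -2.8782
df = 13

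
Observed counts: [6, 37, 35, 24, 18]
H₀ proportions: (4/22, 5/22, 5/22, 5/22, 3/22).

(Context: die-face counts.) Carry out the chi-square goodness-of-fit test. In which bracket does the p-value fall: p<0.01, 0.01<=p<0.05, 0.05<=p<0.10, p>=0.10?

p-value bracket: p<0.01

n = 120; E_i = n·p_i = [21.82, 27.27, 27.27, 27.27, 16.36]
χ² = (6−21.82)²/21.82 + (37−27.27)²/27.27 + (35−27.27)²/27.27 + (24−27.27)²/27.27 + (18−16.36)²/16.36 = 17.6833
df = 4
p-value (upper-tail) = 0.00142
→ bracket: p<0.01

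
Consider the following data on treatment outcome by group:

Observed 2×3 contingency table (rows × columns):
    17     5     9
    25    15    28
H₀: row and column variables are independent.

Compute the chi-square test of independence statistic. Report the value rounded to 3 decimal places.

test statistic = 2.850

Row totals [31, 68], col totals [42, 20, 37], n=99
χ² = (17−13.15)²/13.15 + (5−6.26)²/6.26 + (9−11.59)²/11.59 + (25−28.85)²/28.85 + (15−13.74)²/13.74 + (28−25.41)²/25.41 = 2.8504
df = 2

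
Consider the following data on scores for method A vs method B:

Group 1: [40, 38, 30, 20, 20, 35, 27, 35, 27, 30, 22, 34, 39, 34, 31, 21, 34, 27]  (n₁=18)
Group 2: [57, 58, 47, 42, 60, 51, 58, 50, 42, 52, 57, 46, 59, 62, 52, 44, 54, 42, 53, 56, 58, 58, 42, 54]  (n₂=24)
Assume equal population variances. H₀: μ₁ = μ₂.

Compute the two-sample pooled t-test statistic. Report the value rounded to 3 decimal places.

x̄₁=30.222, s₁=6.486, n₁=18
x̄₂=52.250, s₂=6.462, n₂=24
s_p² = [17·6.486² + 23·6.462²]/40 = 41.8903
SE = √(s_p²·(1/18+1/24)) = 2.0181
t = (30.222−52.250)/2.0181 = -10.9152
df = 40

test statistic = -10.915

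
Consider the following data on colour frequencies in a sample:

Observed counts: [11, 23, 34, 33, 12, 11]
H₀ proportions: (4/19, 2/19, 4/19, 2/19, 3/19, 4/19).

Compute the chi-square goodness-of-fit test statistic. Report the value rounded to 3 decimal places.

n = 124; E_i = n·p_i = [26.11, 13.05, 26.11, 13.05, 19.58, 26.11]
χ² = (11−26.11)²/26.11 + (23−13.05)²/13.05 + (34−26.11)²/26.11 + (33−13.05)²/13.05 + (12−19.58)²/19.58 + (11−26.11)²/26.11 = 60.8669
df = 5

test statistic = 60.867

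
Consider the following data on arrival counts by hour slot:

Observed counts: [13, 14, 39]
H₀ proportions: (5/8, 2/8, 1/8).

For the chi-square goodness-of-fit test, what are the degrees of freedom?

df = k − 1 = 3 − 1 = 2

degrees of freedom = 2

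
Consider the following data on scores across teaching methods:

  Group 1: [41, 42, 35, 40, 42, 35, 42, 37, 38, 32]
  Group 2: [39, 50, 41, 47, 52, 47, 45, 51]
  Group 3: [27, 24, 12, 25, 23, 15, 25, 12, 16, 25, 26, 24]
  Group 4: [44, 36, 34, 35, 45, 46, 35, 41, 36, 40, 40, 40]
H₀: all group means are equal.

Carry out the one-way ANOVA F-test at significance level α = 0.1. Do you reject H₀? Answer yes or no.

reject H₀: yes

Group means [38.40, 46.50, 21.17, 39.33], grand mean 35.286
SSB = Σnᵢ(x̄ᵢ−x̄)² = 3691.838; SSW = ΣΣ(x−x̄ᵢ)² = 810.733
MSB = 3691.838/3 = 1230.6127; MSW = 810.733/38 = 21.3351
F = MSB/MSW = 57.6802
df = (3, 38)
p-value (upper-tail) = 0.00000
At α=0.1: p < α → reject H₀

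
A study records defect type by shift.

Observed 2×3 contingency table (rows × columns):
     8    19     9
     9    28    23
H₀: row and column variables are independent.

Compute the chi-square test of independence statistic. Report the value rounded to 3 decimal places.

test statistic = 2.034

Row totals [36, 60], col totals [17, 47, 32], n=96
χ² = (8−6.38)²/6.38 + (19−17.62)²/17.62 + (9−12.00)²/12.00 + (9−10.62)²/10.62 + (28−29.38)²/29.38 + (23−20.00)²/20.00 = 2.0344
df = 2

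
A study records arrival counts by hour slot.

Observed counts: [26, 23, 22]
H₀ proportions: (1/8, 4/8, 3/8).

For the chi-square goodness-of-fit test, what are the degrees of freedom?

df = k − 1 = 3 − 1 = 2

degrees of freedom = 2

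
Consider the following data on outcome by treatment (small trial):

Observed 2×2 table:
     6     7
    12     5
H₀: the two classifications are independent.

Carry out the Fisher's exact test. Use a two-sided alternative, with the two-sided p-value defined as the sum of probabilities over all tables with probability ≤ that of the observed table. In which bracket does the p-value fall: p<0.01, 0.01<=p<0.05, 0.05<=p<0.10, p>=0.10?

Margins: r₁=13, r₂=17, c₁=18, c₂=12, n=30
p_obs = C(13,6)·C(17,12)/C(30,18); sum pmf over tables with pmf ≤ p_obs
p-value (two-sided) = 0.26412
→ bracket: p>=0.10

p-value bracket: p>=0.10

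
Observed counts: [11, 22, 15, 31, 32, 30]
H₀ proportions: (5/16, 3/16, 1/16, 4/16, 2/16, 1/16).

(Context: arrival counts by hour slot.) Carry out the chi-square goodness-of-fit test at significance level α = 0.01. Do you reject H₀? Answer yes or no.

n = 141; E_i = n·p_i = [44.06, 26.44, 8.81, 35.25, 17.62, 8.81]
χ² = (11−44.06)²/44.06 + (22−26.44)²/26.44 + (15−8.81)²/8.81 + (31−35.25)²/35.25 + (32−17.62)²/17.62 + (30−8.81)²/8.81 = 93.0747
df = 5
p-value (upper-tail) = 0.00000
At α=0.01: p < α → reject H₀

reject H₀: yes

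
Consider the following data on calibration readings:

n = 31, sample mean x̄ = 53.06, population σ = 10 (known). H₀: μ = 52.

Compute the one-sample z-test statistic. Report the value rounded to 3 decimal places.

test statistic = 0.590

SE = σ/√n = 10/√31 = 1.7961
z = (x̄−μ₀)/SE = (53.06−52)/1.7961 = 0.5902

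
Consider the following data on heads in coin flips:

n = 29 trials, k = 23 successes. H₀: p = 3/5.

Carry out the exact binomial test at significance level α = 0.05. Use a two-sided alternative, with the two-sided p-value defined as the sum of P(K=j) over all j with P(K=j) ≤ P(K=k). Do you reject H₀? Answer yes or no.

reject H₀: yes

Exact binomial: n=29, k=23, p₀=3/5=0.6000
P(X=j) = C(n,j)·p₀^j·(1−p₀)^(n−j); p = Σ P(X=j) over j with P(X=j) ≤ P(X=23)
p-value (two-sided) = 0.03681
At α=0.05: p < α → reject H₀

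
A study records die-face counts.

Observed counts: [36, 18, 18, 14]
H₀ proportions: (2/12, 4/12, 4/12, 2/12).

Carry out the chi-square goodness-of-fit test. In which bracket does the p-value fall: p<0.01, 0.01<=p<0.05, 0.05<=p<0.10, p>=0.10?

n = 86; E_i = n·p_i = [14.33, 28.67, 28.67, 14.33]
χ² = (36−14.33)²/14.33 + (18−28.67)²/28.67 + (18−28.67)²/28.67 + (14−14.33)²/14.33 = 40.6977
df = 3
p-value (upper-tail) = 0.00000
→ bracket: p<0.01

p-value bracket: p<0.01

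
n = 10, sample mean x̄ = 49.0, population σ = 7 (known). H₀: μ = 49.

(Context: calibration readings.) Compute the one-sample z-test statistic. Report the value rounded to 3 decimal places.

test statistic = 0.000

SE = σ/√n = 7/√10 = 2.2136
z = (x̄−μ₀)/SE = (49.0−49)/2.2136 = 0.0000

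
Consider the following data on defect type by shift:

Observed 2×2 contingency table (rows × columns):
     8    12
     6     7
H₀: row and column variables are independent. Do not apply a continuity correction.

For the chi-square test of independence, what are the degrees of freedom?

df = (r−1)(c−1) = (2−1)·(2−1) = 1

degrees of freedom = 1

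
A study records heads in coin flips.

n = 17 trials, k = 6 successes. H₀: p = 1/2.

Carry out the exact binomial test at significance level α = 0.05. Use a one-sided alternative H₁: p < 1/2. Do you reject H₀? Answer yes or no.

reject H₀: no

Exact binomial: n=17, k=6, p₀=1/2=0.5000
P(X≤6) from Σ C(n,i)·p₀^i·(1−p₀)^(n−i)
p-value (one-sided, H₁ less) = 0.16615
At α=0.05: p ≥ α → fail to reject H₀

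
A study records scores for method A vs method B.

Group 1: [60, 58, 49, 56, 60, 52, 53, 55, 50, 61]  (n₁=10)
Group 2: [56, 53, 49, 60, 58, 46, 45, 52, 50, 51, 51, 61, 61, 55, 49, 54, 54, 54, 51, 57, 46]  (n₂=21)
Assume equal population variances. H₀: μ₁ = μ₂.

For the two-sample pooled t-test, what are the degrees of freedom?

degrees of freedom = 29

df = n₁ + n₂ − 2 = 10 + 21 − 2 = 29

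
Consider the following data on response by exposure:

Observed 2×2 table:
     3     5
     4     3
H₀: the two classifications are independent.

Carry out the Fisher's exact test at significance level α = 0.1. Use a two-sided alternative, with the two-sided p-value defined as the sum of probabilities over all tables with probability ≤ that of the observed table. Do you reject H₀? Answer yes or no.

reject H₀: no

Margins: r₁=8, r₂=7, c₁=7, c₂=8, n=15
p_obs = C(8,3)·C(7,4)/C(15,7); sum pmf over tables with pmf ≤ p_obs
p-value (two-sided) = 0.61927
At α=0.1: p ≥ α → fail to reject H₀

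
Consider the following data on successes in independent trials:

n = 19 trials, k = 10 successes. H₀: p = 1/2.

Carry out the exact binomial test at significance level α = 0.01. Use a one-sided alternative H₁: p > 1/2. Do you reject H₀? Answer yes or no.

Exact binomial: n=19, k=10, p₀=1/2=0.5000
P(X≥10) from Σ C(n,i)·p₀^i·(1−p₀)^(n−i)
p-value (one-sided, H₁ greater) = 0.50000
At α=0.01: p ≥ α → fail to reject H₀

reject H₀: no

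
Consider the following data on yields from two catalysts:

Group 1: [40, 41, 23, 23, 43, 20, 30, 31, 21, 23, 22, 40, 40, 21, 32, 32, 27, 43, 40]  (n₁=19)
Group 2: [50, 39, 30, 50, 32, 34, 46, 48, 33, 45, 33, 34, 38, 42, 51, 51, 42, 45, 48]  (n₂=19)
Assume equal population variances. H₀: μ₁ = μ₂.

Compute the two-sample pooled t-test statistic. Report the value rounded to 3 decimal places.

test statistic = -4.059

x̄₁=31.158, s₁=8.578, n₁=19
x̄₂=41.632, s₂=7.274, n₂=19
s_p² = [18·8.578² + 18·7.274²]/36 = 63.2485
SE = √(s_p²·(1/19+1/19)) = 2.5803
t = (31.158−41.632)/2.5803 = -4.0592
df = 36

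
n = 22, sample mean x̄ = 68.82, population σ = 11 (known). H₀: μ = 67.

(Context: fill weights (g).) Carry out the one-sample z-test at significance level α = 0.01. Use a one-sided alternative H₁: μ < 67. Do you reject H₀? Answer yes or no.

SE = σ/√n = 11/√22 = 2.3452
z = (x̄−μ₀)/SE = (68.82−67)/2.3452 = 0.7761
p-value (one-sided, H₁ less) = 0.78114
At α=0.01: p ≥ α → fail to reject H₀

reject H₀: no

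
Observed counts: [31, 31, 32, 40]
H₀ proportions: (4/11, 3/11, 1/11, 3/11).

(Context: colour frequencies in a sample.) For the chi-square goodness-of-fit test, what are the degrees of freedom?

degrees of freedom = 3

df = k − 1 = 4 − 1 = 3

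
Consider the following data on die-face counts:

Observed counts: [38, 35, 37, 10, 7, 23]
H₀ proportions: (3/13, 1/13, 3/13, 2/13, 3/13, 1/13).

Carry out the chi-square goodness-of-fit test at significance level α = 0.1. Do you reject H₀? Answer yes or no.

n = 150; E_i = n·p_i = [34.62, 11.54, 34.62, 23.08, 34.62, 11.54]
χ² = (38−34.62)²/34.62 + (35−11.54)²/11.54 + (37−34.62)²/34.62 + (10−23.08)²/23.08 + (7−34.62)²/34.62 + (23−11.54)²/11.54 = 89.0267
df = 5
p-value (upper-tail) = 0.00000
At α=0.1: p < α → reject H₀

reject H₀: yes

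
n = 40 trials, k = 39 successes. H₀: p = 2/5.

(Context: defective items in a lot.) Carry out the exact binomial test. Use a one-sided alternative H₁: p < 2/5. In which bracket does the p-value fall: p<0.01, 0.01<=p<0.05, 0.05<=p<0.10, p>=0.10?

p-value bracket: p>=0.10

Exact binomial: n=40, k=39, p₀=2/5=0.4000
P(X≤39) from Σ C(n,i)·p₀^i·(1−p₀)^(n−i)
p-value (one-sided, H₁ less) = 1.00000
→ bracket: p>=0.10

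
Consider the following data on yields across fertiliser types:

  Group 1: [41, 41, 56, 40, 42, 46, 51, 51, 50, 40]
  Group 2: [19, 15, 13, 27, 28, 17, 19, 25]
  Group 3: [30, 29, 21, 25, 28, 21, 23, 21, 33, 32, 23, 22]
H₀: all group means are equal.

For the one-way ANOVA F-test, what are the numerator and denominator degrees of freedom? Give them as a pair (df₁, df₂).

k = 3 groups, N = 30 total
df = (k−1, N−k) = (3−1, 30−3) = (2, 27)

degrees of freedom = [2, 27]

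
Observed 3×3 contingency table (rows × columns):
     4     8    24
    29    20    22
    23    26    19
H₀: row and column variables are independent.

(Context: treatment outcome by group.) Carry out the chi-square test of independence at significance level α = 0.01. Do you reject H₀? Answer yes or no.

reject H₀: yes

Row totals [36, 71, 68], col totals [56, 54, 65], n=175
χ² = (4−11.52)²/11.52 + (8−11.11)²/11.11 + (24−13.37)²/13.37 + (29−22.72)²/22.72 + (20−21.91)²/21.91 + (22−26.37)²/26.37 + (23−21.76)²/21.76 + (26−20.98)²/20.98 + (19−25.26)²/25.26 = 19.6743
df = 4
p-value (upper-tail) = 0.00058
At α=0.01: p < α → reject H₀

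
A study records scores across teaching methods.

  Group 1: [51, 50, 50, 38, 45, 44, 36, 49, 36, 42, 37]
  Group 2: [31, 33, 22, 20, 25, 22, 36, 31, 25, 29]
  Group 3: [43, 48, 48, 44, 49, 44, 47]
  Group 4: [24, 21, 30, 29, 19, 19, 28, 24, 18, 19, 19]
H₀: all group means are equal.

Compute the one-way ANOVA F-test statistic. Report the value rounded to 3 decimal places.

Group means [43.45, 27.40, 46.14, 22.73], grand mean 33.974
SSB = Σnᵢ(x̄ᵢ−x̄)² = 3848.808; SSW = ΣΣ(x−x̄ᵢ)² = 858.166
MSB = 3848.808/3 = 1282.9360; MSW = 858.166/35 = 24.5190
F = MSB/MSW = 52.3241
df = (3, 35)

test statistic = 52.324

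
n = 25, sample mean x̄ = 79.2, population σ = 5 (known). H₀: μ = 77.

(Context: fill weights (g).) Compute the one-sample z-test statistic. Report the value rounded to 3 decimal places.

test statistic = 2.200

SE = σ/√n = 5/√25 = 1.0000
z = (x̄−μ₀)/SE = (79.2−77)/1.0000 = 2.2000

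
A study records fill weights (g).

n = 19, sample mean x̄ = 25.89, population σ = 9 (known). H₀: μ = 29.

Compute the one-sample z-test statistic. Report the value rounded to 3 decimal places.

test statistic = -1.506

SE = σ/√n = 9/√19 = 2.0647
z = (x̄−μ₀)/SE = (25.89−29)/2.0647 = -1.5062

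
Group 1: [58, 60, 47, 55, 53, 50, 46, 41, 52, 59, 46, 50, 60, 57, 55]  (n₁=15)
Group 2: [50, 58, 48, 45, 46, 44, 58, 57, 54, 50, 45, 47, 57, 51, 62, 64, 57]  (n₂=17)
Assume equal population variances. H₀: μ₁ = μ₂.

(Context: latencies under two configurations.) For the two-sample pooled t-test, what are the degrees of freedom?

degrees of freedom = 30

df = n₁ + n₂ − 2 = 15 + 17 − 2 = 30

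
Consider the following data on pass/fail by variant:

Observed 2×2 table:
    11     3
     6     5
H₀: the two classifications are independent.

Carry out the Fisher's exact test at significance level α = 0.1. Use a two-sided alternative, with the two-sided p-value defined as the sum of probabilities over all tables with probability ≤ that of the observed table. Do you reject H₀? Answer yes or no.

Margins: r₁=14, r₂=11, c₁=17, c₂=8, n=25
p_obs = C(14,11)·C(11,6)/C(25,17); sum pmf over tables with pmf ≤ p_obs
p-value (two-sided) = 0.38917
At α=0.1: p ≥ α → fail to reject H₀

reject H₀: no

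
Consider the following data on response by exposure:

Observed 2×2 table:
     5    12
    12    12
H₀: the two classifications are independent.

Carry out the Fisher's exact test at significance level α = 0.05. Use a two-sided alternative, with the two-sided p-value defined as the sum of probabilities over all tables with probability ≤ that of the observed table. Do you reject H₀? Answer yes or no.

reject H₀: no

Margins: r₁=17, r₂=24, c₁=17, c₂=24, n=41
p_obs = C(17,5)·C(24,12)/C(41,17); sum pmf over tables with pmf ≤ p_obs
p-value (two-sided) = 0.21694
At α=0.05: p ≥ α → fail to reject H₀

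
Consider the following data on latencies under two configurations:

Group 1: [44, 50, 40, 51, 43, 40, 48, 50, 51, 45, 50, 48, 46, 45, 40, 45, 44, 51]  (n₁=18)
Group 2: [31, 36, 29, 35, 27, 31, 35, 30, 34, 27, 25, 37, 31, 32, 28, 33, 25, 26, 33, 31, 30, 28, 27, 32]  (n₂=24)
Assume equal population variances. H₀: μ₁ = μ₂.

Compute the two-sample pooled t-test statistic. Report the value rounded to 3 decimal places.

x̄₁=46.167, s₁=3.899, n₁=18
x̄₂=30.542, s₂=3.464, n₂=24
s_p² = [17·3.899² + 23·3.464²]/40 = 13.3615
SE = √(s_p²·(1/18+1/24)) = 1.1398
t = (46.167−30.542)/1.1398 = 13.7091
df = 40

test statistic = 13.709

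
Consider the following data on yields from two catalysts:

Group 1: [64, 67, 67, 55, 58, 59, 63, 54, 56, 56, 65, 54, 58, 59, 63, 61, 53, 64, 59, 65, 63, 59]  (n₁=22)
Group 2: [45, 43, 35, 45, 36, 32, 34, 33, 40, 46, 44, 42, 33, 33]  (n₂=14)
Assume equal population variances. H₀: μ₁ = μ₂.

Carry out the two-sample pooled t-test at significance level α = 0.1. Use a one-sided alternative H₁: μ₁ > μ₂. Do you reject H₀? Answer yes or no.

x̄₁=60.091, s₁=4.352, n₁=22
x̄₂=38.643, s₂=5.387, n₂=14
s_p² = [21·4.352² + 13·5.387²]/34 = 22.7951
SE = √(s_p²·(1/22+1/14)) = 1.6323
t = (60.091−38.643)/1.6323 = 13.1399
df = 34
p-value (one-sided, H₁ greater) = 0.00000
At α=0.1: p < α → reject H₀

reject H₀: yes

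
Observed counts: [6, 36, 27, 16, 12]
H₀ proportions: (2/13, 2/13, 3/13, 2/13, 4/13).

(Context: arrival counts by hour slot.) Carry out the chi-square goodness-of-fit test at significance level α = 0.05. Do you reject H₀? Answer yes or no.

n = 97; E_i = n·p_i = [14.92, 14.92, 22.38, 14.92, 29.85]
χ² = (6−14.92)²/14.92 + (36−14.92)²/14.92 + (27−22.38)²/22.38 + (16−14.92)²/14.92 + (12−29.85)²/29.85 = 46.8041
df = 4
p-value (upper-tail) = 0.00000
At α=0.05: p < α → reject H₀

reject H₀: yes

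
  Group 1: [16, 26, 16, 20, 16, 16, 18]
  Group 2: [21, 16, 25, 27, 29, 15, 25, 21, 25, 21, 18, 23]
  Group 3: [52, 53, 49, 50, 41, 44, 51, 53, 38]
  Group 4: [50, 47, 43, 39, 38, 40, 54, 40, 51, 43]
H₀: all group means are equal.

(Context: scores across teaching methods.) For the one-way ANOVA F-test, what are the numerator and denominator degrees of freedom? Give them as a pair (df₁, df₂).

k = 4 groups, N = 38 total
df = (k−1, N−k) = (4−1, 38−4) = (3, 34)

degrees of freedom = [3, 34]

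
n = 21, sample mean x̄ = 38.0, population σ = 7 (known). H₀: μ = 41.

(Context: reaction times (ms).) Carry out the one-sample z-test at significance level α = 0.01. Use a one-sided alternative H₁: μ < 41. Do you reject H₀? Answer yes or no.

SE = σ/√n = 7/√21 = 1.5275
z = (x̄−μ₀)/SE = (38.0−41)/1.5275 = -1.9640
p-value (one-sided, H₁ less) = 0.02477
At α=0.01: p ≥ α → fail to reject H₀

reject H₀: no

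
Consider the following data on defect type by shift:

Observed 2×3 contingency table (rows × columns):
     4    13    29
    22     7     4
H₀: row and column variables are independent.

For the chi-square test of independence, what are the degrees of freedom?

df = (r−1)(c−1) = (2−1)·(3−1) = 2

degrees of freedom = 2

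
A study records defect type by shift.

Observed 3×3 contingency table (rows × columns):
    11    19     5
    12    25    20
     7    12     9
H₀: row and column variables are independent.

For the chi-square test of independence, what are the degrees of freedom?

degrees of freedom = 4

df = (r−1)(c−1) = (3−1)·(3−1) = 4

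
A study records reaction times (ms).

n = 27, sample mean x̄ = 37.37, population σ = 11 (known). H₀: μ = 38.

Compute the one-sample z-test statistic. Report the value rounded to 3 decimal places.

SE = σ/√n = 11/√27 = 2.1170
z = (x̄−μ₀)/SE = (37.37−38)/2.1170 = -0.2976

test statistic = -0.298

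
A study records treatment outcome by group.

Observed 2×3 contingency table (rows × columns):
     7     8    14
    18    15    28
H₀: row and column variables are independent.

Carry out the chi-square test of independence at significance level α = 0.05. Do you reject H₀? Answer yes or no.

reject H₀: no

Row totals [29, 61], col totals [25, 23, 42], n=90
χ² = (7−8.06)²/8.06 + (8−7.41)²/7.41 + (14−13.53)²/13.53 + (18−16.94)²/16.94 + (15−15.59)²/15.59 + (28−28.47)²/28.47 = 0.2969
df = 2
p-value (upper-tail) = 0.86206
At α=0.05: p ≥ α → fail to reject H₀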